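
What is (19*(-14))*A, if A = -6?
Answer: 1596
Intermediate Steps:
(19*(-14))*A = (19*(-14))*(-6) = -266*(-6) = 1596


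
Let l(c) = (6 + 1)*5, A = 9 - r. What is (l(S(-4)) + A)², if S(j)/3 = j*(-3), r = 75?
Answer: 961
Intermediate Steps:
S(j) = -9*j (S(j) = 3*(j*(-3)) = 3*(-3*j) = -9*j)
A = -66 (A = 9 - 1*75 = 9 - 75 = -66)
l(c) = 35 (l(c) = 7*5 = 35)
(l(S(-4)) + A)² = (35 - 66)² = (-31)² = 961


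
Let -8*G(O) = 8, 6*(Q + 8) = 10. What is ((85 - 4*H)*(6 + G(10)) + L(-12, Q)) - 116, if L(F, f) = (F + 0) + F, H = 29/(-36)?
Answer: 2710/9 ≈ 301.11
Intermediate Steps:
Q = -19/3 (Q = -8 + (1/6)*10 = -8 + 5/3 = -19/3 ≈ -6.3333)
G(O) = -1 (G(O) = -1/8*8 = -1)
H = -29/36 (H = 29*(-1/36) = -29/36 ≈ -0.80556)
L(F, f) = 2*F (L(F, f) = F + F = 2*F)
((85 - 4*H)*(6 + G(10)) + L(-12, Q)) - 116 = ((85 - 4*(-29/36))*(6 - 1) + 2*(-12)) - 116 = ((85 + 29/9)*5 - 24) - 116 = ((794/9)*5 - 24) - 116 = (3970/9 - 24) - 116 = 3754/9 - 116 = 2710/9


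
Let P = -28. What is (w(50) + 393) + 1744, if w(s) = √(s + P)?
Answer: 2137 + √22 ≈ 2141.7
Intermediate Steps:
w(s) = √(-28 + s) (w(s) = √(s - 28) = √(-28 + s))
(w(50) + 393) + 1744 = (√(-28 + 50) + 393) + 1744 = (√22 + 393) + 1744 = (393 + √22) + 1744 = 2137 + √22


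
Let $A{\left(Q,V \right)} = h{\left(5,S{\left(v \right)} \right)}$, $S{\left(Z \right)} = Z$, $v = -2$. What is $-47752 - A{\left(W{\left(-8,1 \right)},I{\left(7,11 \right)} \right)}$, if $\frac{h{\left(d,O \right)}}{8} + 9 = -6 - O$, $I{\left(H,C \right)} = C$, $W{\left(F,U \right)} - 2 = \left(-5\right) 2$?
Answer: $-47648$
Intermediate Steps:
$W{\left(F,U \right)} = -8$ ($W{\left(F,U \right)} = 2 - 10 = -8$)
$h{\left(d,O \right)} = -120 - 8 O$ ($h{\left(d,O \right)} = -72 + 8 \left(-6 - O\right) = -72 - \left(48 + 8 O\right) = -120 - 8 O$)
$A{\left(Q,V \right)} = -104$ ($A{\left(Q,V \right)} = -120 - -16 = -120 + 16 = -104$)
$-47752 - A{\left(W{\left(-8,1 \right)},I{\left(7,11 \right)} \right)} = -47752 - -104 = -47752 + 104 = -47648$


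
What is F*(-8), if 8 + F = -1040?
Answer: 8384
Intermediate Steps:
F = -1048 (F = -8 - 1040 = -1048)
F*(-8) = -1048*(-8) = 8384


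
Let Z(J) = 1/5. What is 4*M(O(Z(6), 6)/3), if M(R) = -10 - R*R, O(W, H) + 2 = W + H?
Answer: -1196/25 ≈ -47.840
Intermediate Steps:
Z(J) = ⅕ (Z(J) = 1*(⅕) = ⅕)
O(W, H) = -2 + H + W (O(W, H) = -2 + (W + H) = -2 + (H + W) = -2 + H + W)
M(R) = -10 - R²
4*M(O(Z(6), 6)/3) = 4*(-10 - ((-2 + 6 + ⅕)/3)²) = 4*(-10 - ((21/5)*(⅓))²) = 4*(-10 - (7/5)²) = 4*(-10 - 1*49/25) = 4*(-10 - 49/25) = 4*(-299/25) = -1196/25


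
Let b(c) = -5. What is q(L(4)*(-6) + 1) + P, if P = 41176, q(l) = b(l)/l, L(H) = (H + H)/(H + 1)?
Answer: 1770593/43 ≈ 41177.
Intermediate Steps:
L(H) = 2*H/(1 + H) (L(H) = (2*H)/(1 + H) = 2*H/(1 + H))
q(l) = -5/l
q(L(4)*(-6) + 1) + P = -5/((2*4/(1 + 4))*(-6) + 1) + 41176 = -5/((2*4/5)*(-6) + 1) + 41176 = -5/((2*4*(⅕))*(-6) + 1) + 41176 = -5/((8/5)*(-6) + 1) + 41176 = -5/(-48/5 + 1) + 41176 = -5/(-43/5) + 41176 = -5*(-5/43) + 41176 = 25/43 + 41176 = 1770593/43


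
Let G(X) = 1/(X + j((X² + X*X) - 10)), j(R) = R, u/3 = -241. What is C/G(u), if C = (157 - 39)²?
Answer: 14546750900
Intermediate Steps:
C = 13924 (C = 118² = 13924)
u = -723 (u = 3*(-241) = -723)
G(X) = 1/(-10 + X + 2*X²) (G(X) = 1/(X + ((X² + X*X) - 10)) = 1/(X + ((X² + X²) - 10)) = 1/(X + (2*X² - 10)) = 1/(X + (-10 + 2*X²)) = 1/(-10 + X + 2*X²))
C/G(u) = 13924/(1/(-10 - 723 + 2*(-723)²)) = 13924/(1/(-10 - 723 + 2*522729)) = 13924/(1/(-10 - 723 + 1045458)) = 13924/(1/1044725) = 13924*1044725 = 14546750900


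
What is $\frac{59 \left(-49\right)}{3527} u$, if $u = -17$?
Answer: $\frac{49147}{3527} \approx 13.935$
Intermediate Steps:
$\frac{59 \left(-49\right)}{3527} u = \frac{59 \left(-49\right)}{3527} \left(-17\right) = \left(-2891\right) \frac{1}{3527} \left(-17\right) = \left(- \frac{2891}{3527}\right) \left(-17\right) = \frac{49147}{3527}$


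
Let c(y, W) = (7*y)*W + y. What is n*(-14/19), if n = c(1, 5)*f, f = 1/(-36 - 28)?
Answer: 63/152 ≈ 0.41447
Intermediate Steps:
c(y, W) = y + 7*W*y (c(y, W) = 7*W*y + y = y + 7*W*y)
f = -1/64 (f = 1/(-64) = -1/64 ≈ -0.015625)
n = -9/16 (n = (1*(1 + 7*5))*(-1/64) = (1*(1 + 35))*(-1/64) = (1*36)*(-1/64) = 36*(-1/64) = -9/16 ≈ -0.56250)
n*(-14/19) = -(-63)/(8*19) = -9/16*(-14/19) = 63/152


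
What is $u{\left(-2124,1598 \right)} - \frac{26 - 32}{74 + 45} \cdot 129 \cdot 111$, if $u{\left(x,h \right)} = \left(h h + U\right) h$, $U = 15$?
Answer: $\frac{485601382192}{119} \approx 4.0807 \cdot 10^{9}$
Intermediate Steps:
$u{\left(x,h \right)} = h \left(15 + h^{2}\right)$ ($u{\left(x,h \right)} = \left(h h + 15\right) h = \left(h^{2} + 15\right) h = \left(15 + h^{2}\right) h = h \left(15 + h^{2}\right)$)
$u{\left(-2124,1598 \right)} - \frac{26 - 32}{74 + 45} \cdot 129 \cdot 111 = 1598 \left(15 + 1598^{2}\right) - \frac{26 - 32}{74 + 45} \cdot 129 \cdot 111 = 1598 \left(15 + 2553604\right) - - \frac{6}{119} \cdot 129 \cdot 111 = 1598 \cdot 2553619 - \left(-6\right) \frac{1}{119} \cdot 129 \cdot 111 = 4080683162 - \left(- \frac{6}{119}\right) 129 \cdot 111 = 4080683162 - \left(- \frac{774}{119}\right) 111 = 4080683162 - - \frac{85914}{119} = 4080683162 + \frac{85914}{119} = \frac{485601382192}{119}$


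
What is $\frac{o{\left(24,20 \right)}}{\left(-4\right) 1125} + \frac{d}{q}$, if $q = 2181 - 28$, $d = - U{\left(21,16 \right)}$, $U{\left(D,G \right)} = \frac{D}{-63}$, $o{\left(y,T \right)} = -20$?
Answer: $\frac{2228}{484425} \approx 0.0045993$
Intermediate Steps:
$U{\left(D,G \right)} = - \frac{D}{63}$ ($U{\left(D,G \right)} = D \left(- \frac{1}{63}\right) = - \frac{D}{63}$)
$d = \frac{1}{3}$ ($d = - \frac{\left(-1\right) 21}{63} = \left(-1\right) \left(- \frac{1}{3}\right) = \frac{1}{3} \approx 0.33333$)
$q = 2153$
$\frac{o{\left(24,20 \right)}}{\left(-4\right) 1125} + \frac{d}{q} = - \frac{20}{\left(-4\right) 1125} + \frac{1}{3 \cdot 2153} = - \frac{20}{-4500} + \frac{1}{3} \cdot \frac{1}{2153} = \left(-20\right) \left(- \frac{1}{4500}\right) + \frac{1}{6459} = \frac{1}{225} + \frac{1}{6459} = \frac{2228}{484425}$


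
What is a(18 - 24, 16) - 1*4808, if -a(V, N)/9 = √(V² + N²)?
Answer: -4808 - 18*√73 ≈ -4961.8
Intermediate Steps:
a(V, N) = -9*√(N² + V²) (a(V, N) = -9*√(V² + N²) = -9*√(N² + V²))
a(18 - 24, 16) - 1*4808 = -9*√(16² + (18 - 24)²) - 1*4808 = -9*√(256 + (-6)²) - 4808 = -9*√(256 + 36) - 4808 = -18*√73 - 4808 = -4808 - 18*√73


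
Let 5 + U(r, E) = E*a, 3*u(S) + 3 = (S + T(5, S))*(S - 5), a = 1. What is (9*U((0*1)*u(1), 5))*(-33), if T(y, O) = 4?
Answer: 0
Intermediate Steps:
u(S) = -1 + (-5 + S)*(4 + S)/3 (u(S) = -1 + ((S + 4)*(S - 5))/3 = -1 + ((4 + S)*(-5 + S))/3 = -1 + ((-5 + S)*(4 + S))/3 = -1 + (-5 + S)*(4 + S)/3)
U(r, E) = -5 + E (U(r, E) = -5 + E*1 = -5 + E)
(9*U((0*1)*u(1), 5))*(-33) = (9*(-5 + 5))*(-33) = (9*0)*(-33) = 0*(-33) = 0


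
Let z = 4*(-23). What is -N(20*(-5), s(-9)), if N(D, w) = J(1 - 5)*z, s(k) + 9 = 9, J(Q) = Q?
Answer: -368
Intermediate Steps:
z = -92
s(k) = 0 (s(k) = -9 + 9 = 0)
N(D, w) = 368 (N(D, w) = (1 - 5)*(-92) = -4*(-92) = 368)
-N(20*(-5), s(-9)) = -1*368 = -368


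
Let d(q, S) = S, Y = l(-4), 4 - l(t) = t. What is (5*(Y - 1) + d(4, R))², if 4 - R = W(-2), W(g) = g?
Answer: 1681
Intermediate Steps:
l(t) = 4 - t
Y = 8 (Y = 4 - 1*(-4) = 4 + 4 = 8)
R = 6 (R = 4 - 1*(-2) = 4 + 2 = 6)
(5*(Y - 1) + d(4, R))² = (5*(8 - 1) + 6)² = (5*7 + 6)² = (35 + 6)² = 41² = 1681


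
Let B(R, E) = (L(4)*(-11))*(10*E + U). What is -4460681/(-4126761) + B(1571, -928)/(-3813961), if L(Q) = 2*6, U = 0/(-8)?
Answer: 11957746212881/15739305510321 ≈ 0.75974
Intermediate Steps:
U = 0 (U = 0*(-1/8) = 0)
L(Q) = 12
B(R, E) = -1320*E (B(R, E) = (12*(-11))*(10*E + 0) = -1320*E)
-4460681/(-4126761) + B(1571, -928)/(-3813961) = -4460681/(-4126761) - 1320*(-928)/(-3813961) = -4460681*(-1/4126761) + 1224960*(-1/3813961) = 4460681/4126761 - 1224960/3813961 = 11957746212881/15739305510321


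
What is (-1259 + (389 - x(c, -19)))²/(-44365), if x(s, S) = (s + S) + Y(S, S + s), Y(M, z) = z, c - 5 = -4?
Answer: -695556/44365 ≈ -15.678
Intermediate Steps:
c = 1 (c = 5 - 4 = 1)
x(s, S) = 2*S + 2*s (x(s, S) = (s + S) + (S + s) = (S + s) + (S + s) = 2*S + 2*s)
(-1259 + (389 - x(c, -19)))²/(-44365) = (-1259 + (389 - (2*(-19) + 2*1)))²/(-44365) = (-1259 + (389 - (-38 + 2)))²*(-1/44365) = (-1259 + (389 - 1*(-36)))²*(-1/44365) = (-1259 + (389 + 36))²*(-1/44365) = (-1259 + 425)²*(-1/44365) = (-834)²*(-1/44365) = 695556*(-1/44365) = -695556/44365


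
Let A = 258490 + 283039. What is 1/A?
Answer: 1/541529 ≈ 1.8466e-6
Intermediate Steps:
A = 541529
1/A = 1/541529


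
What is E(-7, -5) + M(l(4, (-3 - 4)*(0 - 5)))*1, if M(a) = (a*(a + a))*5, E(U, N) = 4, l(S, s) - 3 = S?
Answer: 494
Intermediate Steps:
l(S, s) = 3 + S
M(a) = 10*a**2 (M(a) = (a*(2*a))*5 = (2*a**2)*5 = 10*a**2)
E(-7, -5) + M(l(4, (-3 - 4)*(0 - 5)))*1 = 4 + (10*(3 + 4)**2)*1 = 4 + (10*7**2)*1 = 4 + (10*49)*1 = 4 + 490*1 = 4 + 490 = 494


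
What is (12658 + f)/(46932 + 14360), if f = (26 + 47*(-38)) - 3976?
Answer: 3461/30646 ≈ 0.11293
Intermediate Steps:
f = -5736 (f = (26 - 1786) - 3976 = -1760 - 3976 = -5736)
(12658 + f)/(46932 + 14360) = (12658 - 5736)/(46932 + 14360) = 6922/61292 = 6922*(1/61292) = 3461/30646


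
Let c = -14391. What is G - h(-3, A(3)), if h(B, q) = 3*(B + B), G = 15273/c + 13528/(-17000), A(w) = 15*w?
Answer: 54851716/3397875 ≈ 16.143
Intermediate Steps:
G = -6310034/3397875 (G = 15273/(-14391) + 13528/(-17000) = 15273*(-1/14391) + 13528*(-1/17000) = -1697/1599 - 1691/2125 = -6310034/3397875 ≈ -1.8571)
h(B, q) = 6*B (h(B, q) = 3*(2*B) = 6*B)
G - h(-3, A(3)) = -6310034/3397875 - 6*(-3) = -6310034/3397875 - 1*(-18) = -6310034/3397875 + 18 = 54851716/3397875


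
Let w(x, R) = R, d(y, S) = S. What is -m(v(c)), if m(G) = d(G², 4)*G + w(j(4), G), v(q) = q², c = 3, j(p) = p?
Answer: -45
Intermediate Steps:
m(G) = 5*G (m(G) = 4*G + G = 5*G)
-m(v(c)) = -5*3² = -5*9 = -1*45 = -45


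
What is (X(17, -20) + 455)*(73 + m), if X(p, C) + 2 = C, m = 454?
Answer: 228191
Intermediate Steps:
X(p, C) = -2 + C
(X(17, -20) + 455)*(73 + m) = ((-2 - 20) + 455)*(73 + 454) = (-22 + 455)*527 = 433*527 = 228191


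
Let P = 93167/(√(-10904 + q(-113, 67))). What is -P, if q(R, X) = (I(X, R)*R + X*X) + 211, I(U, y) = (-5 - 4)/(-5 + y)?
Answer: 93167*I*√1765398/104727 ≈ 1182.0*I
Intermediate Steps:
I(U, y) = -9/(-5 + y)
q(R, X) = 211 + X² - 9*R/(-5 + R) (q(R, X) = ((-9/(-5 + R))*R + X*X) + 211 = (-9*R/(-5 + R) + X²) + 211 = (X² - 9*R/(-5 + R)) + 211 = 211 + X² - 9*R/(-5 + R))
P = -93167*I*√1765398/104727 (P = 93167/(√(-10904 + (-9*(-113) + (-5 - 113)*(211 + 67²))/(-5 - 113))) = 93167/(√(-10904 + (1017 - 118*(211 + 4489))/(-118))) = 93167/(√(-10904 - (1017 - 118*4700)/118)) = 93167/(√(-10904 - (1017 - 554600)/118)) = 93167/(√(-10904 - 1/118*(-553583))) = 93167/(√(-10904 + 553583/118)) = 93167/(√(-733089/118)) = 93167/((7*I*√1765398/118)) = 93167*(-I*√1765398/104727) = -93167*I*√1765398/104727 ≈ -1182.0*I)
-P = -(-93167)*I*√1765398/104727 = 93167*I*√1765398/104727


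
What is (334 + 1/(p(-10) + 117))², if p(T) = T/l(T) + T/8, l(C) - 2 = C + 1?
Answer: 1200957357924/10764961 ≈ 1.1156e+5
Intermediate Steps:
l(C) = 3 + C (l(C) = 2 + (C + 1) = 2 + (1 + C) = 3 + C)
p(T) = T/8 + T/(3 + T) (p(T) = T/(3 + T) + T/8 = T/8 + T/(3 + T))
(334 + 1/(p(-10) + 117))² = (334 + 1/((⅛)*(-10)*(11 - 10)/(3 - 10) + 117))² = (334 + 1/((⅛)*(-10)*1/(-7) + 117))² = (334 + 1/((⅛)*(-10)*(-⅐)*1 + 117))² = (334 + 1/(5/28 + 117))² = (334 + 1/(3281/28))² = (334 + 28/3281)² = (1095882/3281)² = 1200957357924/10764961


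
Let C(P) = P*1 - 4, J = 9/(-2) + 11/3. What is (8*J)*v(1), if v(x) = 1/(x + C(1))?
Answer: 10/3 ≈ 3.3333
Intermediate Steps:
J = -⅚ (J = 9*(-½) + 11*(⅓) = -9/2 + 11/3 = -⅚ ≈ -0.83333)
C(P) = -4 + P (C(P) = P - 4 = -4 + P)
v(x) = 1/(-3 + x) (v(x) = 1/(x + (-4 + 1)) = 1/(x - 3) = 1/(-3 + x))
(8*J)*v(1) = (8*(-⅚))/(-3 + 1) = -20/3/(-2) = -20/3*(-½) = 10/3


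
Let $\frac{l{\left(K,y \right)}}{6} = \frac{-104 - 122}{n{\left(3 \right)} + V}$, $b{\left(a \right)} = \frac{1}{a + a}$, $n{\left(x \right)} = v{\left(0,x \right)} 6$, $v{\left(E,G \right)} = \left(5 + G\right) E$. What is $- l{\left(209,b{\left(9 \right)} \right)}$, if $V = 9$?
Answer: $\frac{452}{3} \approx 150.67$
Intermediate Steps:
$v{\left(E,G \right)} = E \left(5 + G\right)$
$n{\left(x \right)} = 0$ ($n{\left(x \right)} = 0 \left(5 + x\right) 6 = 0 \cdot 6 = 0$)
$b{\left(a \right)} = \frac{1}{2 a}$
$l{\left(K,y \right)} = - \frac{452}{3}$ ($l{\left(K,y \right)} = 6 \frac{-104 - 122}{0 + 9} = 6 \left(- \frac{226}{9}\right) = - \frac{452}{3}$)
$- l{\left(209,b{\left(9 \right)} \right)} = \left(-1\right) \left(- \frac{452}{3}\right) = \frac{452}{3}$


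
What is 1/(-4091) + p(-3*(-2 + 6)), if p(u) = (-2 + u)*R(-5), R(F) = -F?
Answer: -286371/4091 ≈ -70.000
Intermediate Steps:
p(u) = -10 + 5*u (p(u) = (-2 + u)*(-1*(-5)) = (-2 + u)*5 = -10 + 5*u)
1/(-4091) + p(-3*(-2 + 6)) = 1/(-4091) + (-10 + 5*(-3*(-2 + 6))) = -1/4091 + (-10 + 5*(-3*4)) = -1/4091 + (-10 + 5*(-12)) = -1/4091 + (-10 - 60) = -1/4091 - 70 = -286371/4091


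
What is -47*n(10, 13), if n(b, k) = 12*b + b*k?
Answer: -11750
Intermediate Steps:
-47*n(10, 13) = -470*(12 + 13) = -470*25 = -47*250 = -11750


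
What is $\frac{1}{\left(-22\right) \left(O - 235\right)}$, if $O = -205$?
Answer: $\frac{1}{9680} \approx 0.00010331$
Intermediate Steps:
$\frac{1}{\left(-22\right) \left(O - 235\right)} = \frac{1}{\left(-22\right) \left(-205 - 235\right)} = \frac{1}{\left(-22\right) \left(-440\right)} = \frac{1}{9680}$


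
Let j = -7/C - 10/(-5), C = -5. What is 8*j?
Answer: 136/5 ≈ 27.200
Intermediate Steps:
j = 17/5 (j = -7/(-5) - 10/(-5) = -7*(-⅕) - 10*(-⅕) = 7/5 + 2 = 17/5 ≈ 3.4000)
8*j = 8*(17/5) = 136/5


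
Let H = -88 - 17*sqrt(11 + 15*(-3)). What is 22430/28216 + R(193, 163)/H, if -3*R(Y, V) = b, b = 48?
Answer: 108455807/123938780 - 136*I*sqrt(34)/8785 ≈ 0.87508 - 0.090269*I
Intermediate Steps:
R(Y, V) = -16 (R(Y, V) = -1/3*48 = -16)
H = -88 - 17*I*sqrt(34) (H = -88 - 17*sqrt(11 - 45) = -88 - 17*I*sqrt(34) ≈ -88.0 - 99.126*I)
22430/28216 + R(193, 163)/H = 22430/28216 - 16/(-88 - 17*I*sqrt(34)) = 22430*(1/28216) - 16/(-88 - 17*I*sqrt(34)) = 11215/14108 - 16/(-88 - 17*I*sqrt(34))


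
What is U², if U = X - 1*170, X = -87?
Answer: 66049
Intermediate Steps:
U = -257 (U = -87 - 1*170 = -87 - 170 = -257)
U² = (-257)² = 66049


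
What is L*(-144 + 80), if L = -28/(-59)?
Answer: -1792/59 ≈ -30.373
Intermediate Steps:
L = 28/59 (L = -28*(-1/59) = 28/59 ≈ 0.47458)
L*(-144 + 80) = 28*(-144 + 80)/59 = (28/59)*(-64) = -1792/59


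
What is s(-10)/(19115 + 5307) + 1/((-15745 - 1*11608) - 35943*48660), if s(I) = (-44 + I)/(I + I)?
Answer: 831593065/7521935361792 ≈ 0.00011056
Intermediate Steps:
s(I) = (-44 + I)/(2*I) (s(I) = (-44 + I)/((2*I)) = (-44 + I)*(1/(2*I)) = (-44 + I)/(2*I))
s(-10)/(19115 + 5307) + 1/((-15745 - 1*11608) - 35943*48660) = ((1/2)*(-44 - 10)/(-10))/(19115 + 5307) + 1/((-15745 - 1*11608) - 35943*48660) = ((1/2)*(-1/10)*(-54))/24422 + (1/48660)/((-15745 - 11608) - 35943) = (27/10)*(1/24422) + (1/48660)/(-27353 - 35943) = 27/244220 + (1/48660)/(-63296) = 27/244220 - 1/63296*1/48660 = 27/244220 - 1/3079983360 = 831593065/7521935361792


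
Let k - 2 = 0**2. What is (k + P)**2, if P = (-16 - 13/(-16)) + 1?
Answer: 38025/256 ≈ 148.54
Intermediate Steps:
P = -227/16 (P = (-16 - 13*(-1/16)) + 1 = (-16 + 13/16) + 1 = -243/16 + 1 = -227/16 ≈ -14.188)
k = 2 (k = 2 + 0**2 = 2 + 0 = 2)
(k + P)**2 = (2 - 227/16)**2 = (-195/16)**2 = 38025/256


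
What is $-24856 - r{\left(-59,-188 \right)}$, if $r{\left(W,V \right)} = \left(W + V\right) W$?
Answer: $-39429$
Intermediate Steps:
$r{\left(W,V \right)} = W \left(V + W\right)$ ($r{\left(W,V \right)} = \left(V + W\right) W = W \left(V + W\right)$)
$-24856 - r{\left(-59,-188 \right)} = -24856 - - 59 \left(-188 - 59\right) = -24856 - \left(-59\right) \left(-247\right) = -24856 - 14573 = -39429$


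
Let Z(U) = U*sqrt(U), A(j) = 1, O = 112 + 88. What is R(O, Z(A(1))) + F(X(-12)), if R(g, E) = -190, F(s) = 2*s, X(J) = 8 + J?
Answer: -198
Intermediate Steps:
O = 200
Z(U) = U**(3/2)
R(O, Z(A(1))) + F(X(-12)) = -190 + 2*(8 - 12) = -190 + 2*(-4) = -190 - 8 = -198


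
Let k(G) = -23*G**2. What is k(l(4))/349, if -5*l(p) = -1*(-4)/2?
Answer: -92/8725 ≈ -0.010544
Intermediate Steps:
l(p) = -2/5 (l(p) = -(-1*(-4))/(5*2) = -4/(5*2) = -1/5*2 = -2/5)
k(l(4))/349 = -23*(-2/5)**2/349 = -23*4/25*(1/349) = -92/25*1/349 = -92/8725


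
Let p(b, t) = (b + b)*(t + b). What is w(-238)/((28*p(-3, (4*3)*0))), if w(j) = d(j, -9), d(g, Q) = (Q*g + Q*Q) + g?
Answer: 1985/504 ≈ 3.9385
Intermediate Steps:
d(g, Q) = g + Q**2 + Q*g (d(g, Q) = (Q*g + Q**2) + g = (Q**2 + Q*g) + g = g + Q**2 + Q*g)
w(j) = 81 - 8*j (w(j) = j + (-9)**2 - 9*j = j + 81 - 9*j = 81 - 8*j)
p(b, t) = 2*b*(b + t) (p(b, t) = (2*b)*(b + t) = 2*b*(b + t))
w(-238)/((28*p(-3, (4*3)*0))) = (81 - 8*(-238))/((28*(2*(-3)*(-3 + (4*3)*0)))) = (81 + 1904)/((28*(2*(-3)*(-3 + 12*0)))) = 1985/((28*(2*(-3)*(-3 + 0)))) = 1985/((28*(2*(-3)*(-3)))) = 1985/((28*18)) = 1985/504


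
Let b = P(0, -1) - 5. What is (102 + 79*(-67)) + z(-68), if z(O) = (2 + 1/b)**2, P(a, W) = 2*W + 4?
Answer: -46694/9 ≈ -5188.2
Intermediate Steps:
P(a, W) = 4 + 2*W
b = -3 (b = (4 + 2*(-1)) - 5 = (4 - 2) - 5 = 2 - 5 = -3)
z(O) = 25/9 (z(O) = (2 + 1/(-3))**2 = (2 - 1/3)**2 = (5/3)**2 = 25/9)
(102 + 79*(-67)) + z(-68) = (102 + 79*(-67)) + 25/9 = (102 - 5293) + 25/9 = -5191 + 25/9 = -46694/9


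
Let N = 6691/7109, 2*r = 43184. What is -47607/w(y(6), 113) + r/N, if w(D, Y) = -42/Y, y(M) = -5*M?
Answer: 2021035217/13382 ≈ 1.5103e+5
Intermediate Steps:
r = 21592 (r = (½)*43184 = 21592)
N = 6691/7109 (N = 6691*(1/7109) = 6691/7109 ≈ 0.94120)
-47607/w(y(6), 113) + r/N = -47607/((-42/113)) + 21592/(6691/7109) = -47607/((-42*1/113)) + 21592*(7109/6691) = -47607/(-42/113) + 153497528/6691 = -47607*(-113/42) + 153497528/6691 = 256171/2 + 153497528/6691 = 2021035217/13382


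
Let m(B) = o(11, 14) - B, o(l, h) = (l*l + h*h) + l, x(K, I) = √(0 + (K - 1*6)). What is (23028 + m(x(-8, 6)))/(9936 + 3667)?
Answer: 23356/13603 - I*√14/13603 ≈ 1.717 - 0.00027506*I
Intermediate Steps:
x(K, I) = √(-6 + K) (x(K, I) = √(0 + (K - 6)) = √(0 + (-6 + K)) = √(-6 + K))
o(l, h) = l + h² + l² (o(l, h) = (l² + h²) + l = (h² + l²) + l = l + h² + l²)
m(B) = 328 - B (m(B) = (11 + 14² + 11²) - B = (11 + 196 + 121) - B = 328 - B)
(23028 + m(x(-8, 6)))/(9936 + 3667) = (23028 + (328 - √(-6 - 8)))/(9936 + 3667) = (23028 + (328 - √(-14)))/13603 = (23028 + (328 - I*√14))*(1/13603) = (23356 - I*√14)*(1/13603) = 23356/13603 - I*√14/13603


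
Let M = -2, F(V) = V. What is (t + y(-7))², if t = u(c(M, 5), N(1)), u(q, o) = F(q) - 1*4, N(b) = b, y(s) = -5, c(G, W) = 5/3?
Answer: 484/9 ≈ 53.778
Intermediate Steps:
c(G, W) = 5/3 (c(G, W) = 5*(⅓) = 5/3)
u(q, o) = -4 + q (u(q, o) = q - 1*4 = q - 4 = -4 + q)
t = -7/3 (t = -4 + 5/3 = -7/3 ≈ -2.3333)
(t + y(-7))² = (-7/3 - 5)² = (-22/3)² = 484/9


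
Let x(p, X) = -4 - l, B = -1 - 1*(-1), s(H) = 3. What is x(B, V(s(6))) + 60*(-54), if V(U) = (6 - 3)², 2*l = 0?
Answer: -3244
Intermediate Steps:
l = 0 (l = (½)*0 = 0)
V(U) = 9 (V(U) = 3² = 9)
B = 0 (B = -1 + 1 = 0)
x(p, X) = -4 (x(p, X) = -4 - 1*0 = -4 + 0 = -4)
x(B, V(s(6))) + 60*(-54) = -4 + 60*(-54) = -4 - 3240 = -3244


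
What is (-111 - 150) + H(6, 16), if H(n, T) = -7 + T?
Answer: -252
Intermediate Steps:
(-111 - 150) + H(6, 16) = (-111 - 150) + (-7 + 16) = -261 + 9 = -252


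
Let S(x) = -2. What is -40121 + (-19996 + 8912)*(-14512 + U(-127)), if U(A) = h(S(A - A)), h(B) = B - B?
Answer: 160810887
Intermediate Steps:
h(B) = 0
U(A) = 0
-40121 + (-19996 + 8912)*(-14512 + U(-127)) = -40121 + (-19996 + 8912)*(-14512 + 0) = -40121 - 11084*(-14512) = -40121 + 160851008 = 160810887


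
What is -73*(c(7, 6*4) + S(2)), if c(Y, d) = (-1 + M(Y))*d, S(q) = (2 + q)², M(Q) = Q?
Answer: -11680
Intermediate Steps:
c(Y, d) = d*(-1 + Y) (c(Y, d) = (-1 + Y)*d = d*(-1 + Y))
-73*(c(7, 6*4) + S(2)) = -73*((6*4)*(-1 + 7) + (2 + 2)²) = -73*(24*6 + 4²) = -73*(144 + 16) = -73*160 = -11680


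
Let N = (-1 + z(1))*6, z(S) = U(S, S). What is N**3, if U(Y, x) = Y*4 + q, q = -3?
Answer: 0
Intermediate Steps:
U(Y, x) = -3 + 4*Y (U(Y, x) = Y*4 - 3 = 4*Y - 3 = -3 + 4*Y)
z(S) = -3 + 4*S
N = 0 (N = (-1 + (-3 + 4*1))*6 = (-1 + (-3 + 4))*6 = (-1 + 1)*6 = 0*6 = 0)
N**3 = 0**3 = 0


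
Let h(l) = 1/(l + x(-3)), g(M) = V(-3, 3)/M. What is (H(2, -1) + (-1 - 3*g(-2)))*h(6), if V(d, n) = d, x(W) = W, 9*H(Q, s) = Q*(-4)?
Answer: -115/54 ≈ -2.1296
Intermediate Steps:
H(Q, s) = -4*Q/9 (H(Q, s) = (Q*(-4))/9 = (-4*Q)/9 = -4*Q/9)
g(M) = -3/M
h(l) = 1/(-3 + l) (h(l) = 1/(l - 3) = 1/(-3 + l))
(H(2, -1) + (-1 - 3*g(-2)))*h(6) = (-4/9*2 + (-1 - (-9)/(-2)))/(-3 + 6) = (-8/9 + (-1 - (-9)*(-1)/2))/3 = (-8/9 + (-1 - 3*3/2))*(1/3) = (-8/9 + (-1 - 9/2))*(1/3) = (-8/9 - 11/2)*(1/3) = -115/18*1/3 = -115/54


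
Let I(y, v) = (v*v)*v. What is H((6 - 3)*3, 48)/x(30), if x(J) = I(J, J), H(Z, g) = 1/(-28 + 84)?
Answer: 1/1512000 ≈ 6.6138e-7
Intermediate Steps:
I(y, v) = v³ (I(y, v) = v²*v = v³)
H(Z, g) = 1/56
x(J) = J³
H((6 - 3)*3, 48)/x(30) = 1/(56*(30³)) = (1/56)/27000 = (1/56)*(1/27000) = 1/1512000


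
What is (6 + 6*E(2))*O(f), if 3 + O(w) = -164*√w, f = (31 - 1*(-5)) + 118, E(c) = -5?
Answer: 72 + 3936*√154 ≈ 48917.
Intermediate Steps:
f = 154 (f = (31 + 5) + 118 = 36 + 118 = 154)
O(w) = -3 - 164*√w
(6 + 6*E(2))*O(f) = (6 + 6*(-5))*(-3 - 164*√154) = (6 - 30)*(-3 - 164*√154) = -24*(-3 - 164*√154) = 72 + 3936*√154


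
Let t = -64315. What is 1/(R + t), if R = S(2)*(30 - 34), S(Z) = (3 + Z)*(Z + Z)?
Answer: -1/64395 ≈ -1.5529e-5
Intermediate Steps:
S(Z) = 2*Z*(3 + Z) (S(Z) = (3 + Z)*(2*Z) = 2*Z*(3 + Z))
R = -80 (R = (2*2*(3 + 2))*(30 - 34) = (2*2*5)*(-4) = 20*(-4) = -80)
1/(R + t) = 1/(-80 - 64315) = 1/(-64395) = -1/64395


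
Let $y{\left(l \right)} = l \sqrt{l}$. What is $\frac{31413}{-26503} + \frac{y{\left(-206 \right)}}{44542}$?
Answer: $- \frac{31413}{26503} - \frac{103 i \sqrt{206}}{22271} \approx -1.1853 - 0.066379 i$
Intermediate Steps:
$y{\left(l \right)} = l^{\frac{3}{2}}$
$\frac{31413}{-26503} + \frac{y{\left(-206 \right)}}{44542} = \frac{31413}{-26503} + \frac{\left(-206\right)^{\frac{3}{2}}}{44542} = 31413 \left(- \frac{1}{26503}\right) + - 206 i \sqrt{206} \cdot \frac{1}{44542} = - \frac{31413}{26503} - \frac{103 i \sqrt{206}}{22271}$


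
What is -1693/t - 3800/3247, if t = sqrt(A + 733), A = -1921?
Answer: -3800/3247 + 1693*I*sqrt(33)/198 ≈ -1.1703 + 49.119*I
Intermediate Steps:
t = 6*I*sqrt(33) (t = sqrt(-1921 + 733) = sqrt(-1188) = 6*I*sqrt(33) ≈ 34.467*I)
-1693/t - 3800/3247 = -1693*(-I*sqrt(33)/198) - 3800/3247 = -(-1693)*I*sqrt(33)/198 - 3800*1/3247 = 1693*I*sqrt(33)/198 - 3800/3247 = -3800/3247 + 1693*I*sqrt(33)/198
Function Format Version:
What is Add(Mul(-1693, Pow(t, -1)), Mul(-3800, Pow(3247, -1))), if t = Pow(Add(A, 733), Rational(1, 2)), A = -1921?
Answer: Add(Rational(-3800, 3247), Mul(Rational(1693, 198), I, Pow(33, Rational(1, 2)))) ≈ Add(-1.1703, Mul(49.119, I))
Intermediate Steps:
t = Mul(6, I, Pow(33, Rational(1, 2))) (t = Pow(Add(-1921, 733), Rational(1, 2)) = Pow(-1188, Rational(1, 2)) = Mul(6, I, Pow(33, Rational(1, 2))) ≈ Mul(34.467, I))
Add(Mul(-1693, Pow(t, -1)), Mul(-3800, Pow(3247, -1))) = Add(Mul(-1693, Pow(Mul(6, I, Pow(33, Rational(1, 2))), -1)), Mul(-3800, Pow(3247, -1))) = Add(Mul(-1693, Mul(Rational(-1, 198), I, Pow(33, Rational(1, 2)))), Mul(-3800, Rational(1, 3247))) = Add(Mul(Rational(1693, 198), I, Pow(33, Rational(1, 2))), Rational(-3800, 3247)) = Add(Rational(-3800, 3247), Mul(Rational(1693, 198), I, Pow(33, Rational(1, 2))))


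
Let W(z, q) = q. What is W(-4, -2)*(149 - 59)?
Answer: -180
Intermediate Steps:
W(-4, -2)*(149 - 59) = -2*(149 - 59) = -2*90 = -180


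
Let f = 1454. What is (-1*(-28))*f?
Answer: 40712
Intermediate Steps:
(-1*(-28))*f = -1*(-28)*1454 = 28*1454 = 40712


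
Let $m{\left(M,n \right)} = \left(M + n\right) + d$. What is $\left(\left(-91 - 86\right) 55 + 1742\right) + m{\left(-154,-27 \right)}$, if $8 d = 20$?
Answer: $- \frac{16343}{2} \approx -8171.5$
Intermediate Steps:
$d = \frac{5}{2}$ ($d = \frac{1}{8} \cdot 20 = \frac{5}{2} \approx 2.5$)
$m{\left(M,n \right)} = \frac{5}{2} + M + n$ ($m{\left(M,n \right)} = \left(M + n\right) + \frac{5}{2} = \frac{5}{2} + M + n$)
$\left(\left(-91 - 86\right) 55 + 1742\right) + m{\left(-154,-27 \right)} = \left(\left(-91 - 86\right) 55 + 1742\right) - \frac{357}{2} = \left(\left(-177\right) 55 + 1742\right) - \frac{357}{2} = \left(-9735 + 1742\right) - \frac{357}{2} = -7993 - \frac{357}{2} = - \frac{16343}{2}$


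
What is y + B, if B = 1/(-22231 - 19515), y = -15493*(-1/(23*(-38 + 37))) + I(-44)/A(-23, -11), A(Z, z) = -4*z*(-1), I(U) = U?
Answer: -645810643/960158 ≈ -672.61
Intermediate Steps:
A(Z, z) = 4*z
y = -15470/23 (y = -15493*(-1/(23*(-38 + 37))) - 44/(4*(-11)) = -15493/((-23*(-1))) - 44/(-44) = -15493/23 - 44*(-1/44) = -15493*1/23 + 1 = -15493/23 + 1 = -15470/23 ≈ -672.61)
B = -1/41746 (B = 1/(-41746) = -1/41746 ≈ -2.3954e-5)
y + B = -15470/23 - 1/41746 = -645810643/960158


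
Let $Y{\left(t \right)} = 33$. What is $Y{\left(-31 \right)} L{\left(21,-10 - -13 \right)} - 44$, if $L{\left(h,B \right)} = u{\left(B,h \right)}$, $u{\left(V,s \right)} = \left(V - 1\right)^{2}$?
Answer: $88$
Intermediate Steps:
$u{\left(V,s \right)} = \left(-1 + V\right)^{2}$
$L{\left(h,B \right)} = \left(-1 + B\right)^{2}$
$Y{\left(-31 \right)} L{\left(21,-10 - -13 \right)} - 44 = 33 \left(-1 - -3\right)^{2} - 44 = 33 \left(-1 + \left(-10 + 13\right)\right)^{2} - 44 = 33 \left(-1 + 3\right)^{2} - 44 = 33 \cdot 2^{2} - 44 = 33 \cdot 4 - 44 = 132 - 44 = 88$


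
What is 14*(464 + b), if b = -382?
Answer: 1148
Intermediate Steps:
14*(464 + b) = 14*(464 - 382) = 14*82 = 1148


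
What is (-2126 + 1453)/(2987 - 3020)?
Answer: 673/33 ≈ 20.394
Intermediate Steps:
(-2126 + 1453)/(2987 - 3020) = -673/(-33) = -673*(-1/33) = 673/33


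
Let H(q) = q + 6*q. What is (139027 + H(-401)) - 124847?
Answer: 11373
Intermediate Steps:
H(q) = 7*q
(139027 + H(-401)) - 124847 = (139027 + 7*(-401)) - 124847 = (139027 - 2807) - 124847 = 136220 - 124847 = 11373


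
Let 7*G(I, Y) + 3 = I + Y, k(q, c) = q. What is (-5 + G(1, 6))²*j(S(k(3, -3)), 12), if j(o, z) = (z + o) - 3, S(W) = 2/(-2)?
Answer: 7688/49 ≈ 156.90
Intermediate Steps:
S(W) = -1 (S(W) = 2*(-½) = -1)
G(I, Y) = -3/7 + I/7 + Y/7 (G(I, Y) = -3/7 + (I + Y)/7 = -3/7 + (I/7 + Y/7) = -3/7 + I/7 + Y/7)
j(o, z) = -3 + o + z (j(o, z) = (o + z) - 3 = -3 + o + z)
(-5 + G(1, 6))²*j(S(k(3, -3)), 12) = (-5 + (-3/7 + (⅐)*1 + (⅐)*6))²*(-3 - 1 + 12) = (-5 + (-3/7 + ⅐ + 6/7))²*8 = (-5 + 4/7)²*8 = (-31/7)²*8 = (961/49)*8 = 7688/49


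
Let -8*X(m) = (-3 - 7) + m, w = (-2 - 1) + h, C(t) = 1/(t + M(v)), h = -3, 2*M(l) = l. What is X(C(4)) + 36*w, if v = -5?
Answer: -1289/6 ≈ -214.83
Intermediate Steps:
M(l) = l/2
C(t) = 1/(-5/2 + t) (C(t) = 1/(t + (1/2)*(-5)) = 1/(t - 5/2) = 1/(-5/2 + t))
w = -6 (w = (-2 - 1) - 3 = -3 - 3 = -6)
X(m) = 5/4 - m/8 (X(m) = -((-3 - 7) + m)/8 = -(-10 + m)/8 = 5/4 - m/8)
X(C(4)) + 36*w = (5/4 - 1/(4*(-5 + 2*4))) + 36*(-6) = (5/4 - 1/(4*(-5 + 8))) - 216 = (5/4 - 1/(4*3)) - 216 = (5/4 - 1/8*2/3) - 216 = (5/4 - 1/12) - 216 = 7/6 - 216 = -1289/6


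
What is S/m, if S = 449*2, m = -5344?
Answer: -449/2672 ≈ -0.16804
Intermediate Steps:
S = 898
S/m = 898/(-5344) = 898*(-1/5344) = -449/2672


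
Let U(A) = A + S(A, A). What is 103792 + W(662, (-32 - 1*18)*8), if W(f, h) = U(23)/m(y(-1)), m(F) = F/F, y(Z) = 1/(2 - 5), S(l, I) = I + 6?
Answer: 103844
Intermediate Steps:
S(l, I) = 6 + I
U(A) = 6 + 2*A (U(A) = A + (6 + A) = 6 + 2*A)
y(Z) = -1/3 (y(Z) = 1/(-3) = -1/3)
m(F) = 1
W(f, h) = 52 (W(f, h) = (6 + 2*23)/1 = (6 + 46)*1 = 52*1 = 52)
103792 + W(662, (-32 - 1*18)*8) = 103792 + 52 = 103844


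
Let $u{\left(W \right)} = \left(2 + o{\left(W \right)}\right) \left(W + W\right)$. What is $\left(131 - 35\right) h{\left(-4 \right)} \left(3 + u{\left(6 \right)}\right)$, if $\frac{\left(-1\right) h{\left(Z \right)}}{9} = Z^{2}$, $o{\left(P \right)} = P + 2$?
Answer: $-1700352$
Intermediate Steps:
$o{\left(P \right)} = 2 + P$
$u{\left(W \right)} = 2 W \left(4 + W\right)$ ($u{\left(W \right)} = \left(2 + \left(2 + W\right)\right) \left(W + W\right) = \left(4 + W\right) 2 W = 2 W \left(4 + W\right)$)
$h{\left(Z \right)} = - 9 Z^{2}$
$\left(131 - 35\right) h{\left(-4 \right)} \left(3 + u{\left(6 \right)}\right) = \left(131 - 35\right) - 9 \left(-4\right)^{2} \left(3 + 2 \cdot 6 \left(4 + 6\right)\right) = 96 \left(-9\right) 16 \left(3 + 2 \cdot 6 \cdot 10\right) = 96 \left(- 144 \left(3 + 120\right)\right) = 96 \left(\left(-144\right) 123\right) = 96 \left(-17712\right) = -1700352$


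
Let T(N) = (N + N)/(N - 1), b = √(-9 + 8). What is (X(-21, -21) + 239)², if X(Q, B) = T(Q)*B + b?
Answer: 4787223/121 + 4376*I/11 ≈ 39564.0 + 397.82*I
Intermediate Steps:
b = I (b = √(-1) = I ≈ 1.0*I)
T(N) = 2*N/(-1 + N) (T(N) = (2*N)/(-1 + N) = 2*N/(-1 + N))
X(Q, B) = I + 2*B*Q/(-1 + Q) (X(Q, B) = (2*Q/(-1 + Q))*B + I = 2*B*Q/(-1 + Q) + I = I + 2*B*Q/(-1 + Q))
(X(-21, -21) + 239)² = ((I*(-1 - 21) + 2*(-21)*(-21))/(-1 - 21) + 239)² = ((I*(-22) + 882)/(-22) + 239)² = (-(-22*I + 882)/22 + 239)² = (-(882 - 22*I)/22 + 239)² = ((-441/11 + I) + 239)² = (2188/11 + I)²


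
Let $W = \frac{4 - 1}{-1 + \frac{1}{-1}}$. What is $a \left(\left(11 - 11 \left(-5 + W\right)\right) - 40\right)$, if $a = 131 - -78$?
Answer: $\frac{17765}{2} \approx 8882.5$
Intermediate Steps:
$W = - \frac{3}{2}$ ($W = \frac{3}{-1 - 1} = \frac{3}{-2} = 3 \left(- \frac{1}{2}\right) = - \frac{3}{2} \approx -1.5$)
$a = 209$ ($a = 131 + 78 = 209$)
$a \left(\left(11 - 11 \left(-5 + W\right)\right) - 40\right) = 209 \left(\left(11 - 11 \left(-5 - \frac{3}{2}\right)\right) - 40\right) = 209 \left(\left(11 - - \frac{143}{2}\right) - 40\right) = 209 \left(\left(11 + \frac{143}{2}\right) - 40\right) = 209 \left(\frac{165}{2} - 40\right) = 209 \cdot \frac{85}{2} = \frac{17765}{2}$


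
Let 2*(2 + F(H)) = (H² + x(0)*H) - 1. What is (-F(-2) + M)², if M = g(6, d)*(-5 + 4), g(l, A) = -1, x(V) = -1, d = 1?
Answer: ¼ ≈ 0.25000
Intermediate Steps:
F(H) = -5/2 + H²/2 - H/2 (F(H) = -2 + ((H² - H) - 1)/2 = -2 + (-1 + H² - H)/2 = -2 + (-½ + H²/2 - H/2) = -5/2 + H²/2 - H/2)
M = 1 (M = -(-5 + 4) = -1*(-1) = 1)
(-F(-2) + M)² = (-(-5/2 + (½)*(-2)² - ½*(-2)) + 1)² = (-(-5/2 + (½)*4 + 1) + 1)² = (-(-5/2 + 2 + 1) + 1)² = (-1*½ + 1)² = (-½ + 1)² = (½)² = ¼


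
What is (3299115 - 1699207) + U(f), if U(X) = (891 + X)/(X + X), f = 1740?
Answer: 1855894157/1160 ≈ 1.5999e+6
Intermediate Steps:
U(X) = (891 + X)/(2*X) (U(X) = (891 + X)/((2*X)) = (891 + X)*(1/(2*X)) = (891 + X)/(2*X))
(3299115 - 1699207) + U(f) = (3299115 - 1699207) + (½)*(891 + 1740)/1740 = 1599908 + (½)*(1/1740)*2631 = 1599908 + 877/1160 = 1855894157/1160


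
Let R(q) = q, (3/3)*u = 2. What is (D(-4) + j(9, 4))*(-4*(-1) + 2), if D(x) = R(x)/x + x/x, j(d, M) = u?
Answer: 24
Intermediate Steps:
u = 2
j(d, M) = 2
D(x) = 2 (D(x) = x/x + x/x = 1 + 1 = 2)
(D(-4) + j(9, 4))*(-4*(-1) + 2) = (2 + 2)*(-4*(-1) + 2) = 4*(4 + 2) = 4*6 = 24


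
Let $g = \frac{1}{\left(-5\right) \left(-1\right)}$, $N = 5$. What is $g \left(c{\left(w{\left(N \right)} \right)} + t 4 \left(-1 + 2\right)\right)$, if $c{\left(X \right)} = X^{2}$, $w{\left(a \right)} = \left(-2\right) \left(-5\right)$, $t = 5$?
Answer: $24$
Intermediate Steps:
$w{\left(a \right)} = 10$
$g = \frac{1}{5} \approx 0.2$
$g \left(c{\left(w{\left(N \right)} \right)} + t 4 \left(-1 + 2\right)\right) = \frac{10^{2} + 5 \cdot 4 \left(-1 + 2\right)}{5} = \frac{100 + 20 \cdot 1}{5} = \frac{100 + 20}{5} = \frac{1}{5} \cdot 120 = 24$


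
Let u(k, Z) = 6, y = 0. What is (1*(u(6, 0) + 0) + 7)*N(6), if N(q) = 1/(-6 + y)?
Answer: -13/6 ≈ -2.1667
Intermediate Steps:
N(q) = -⅙ (N(q) = 1/(-6 + 0) = 1/(-6) = -⅙)
(1*(u(6, 0) + 0) + 7)*N(6) = (1*(6 + 0) + 7)*(-⅙) = (1*6 + 7)*(-⅙) = (6 + 7)*(-⅙) = 13*(-⅙) = -13/6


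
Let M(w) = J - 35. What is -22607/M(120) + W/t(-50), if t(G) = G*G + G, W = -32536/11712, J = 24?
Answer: 1654831487/805200 ≈ 2055.2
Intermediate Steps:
M(w) = -11 (M(w) = 24 - 35 = -11)
W = -4067/1464 (W = -32536*1/11712 = -4067/1464 ≈ -2.7780)
t(G) = G + G**2 (t(G) = G**2 + G = G + G**2)
-22607/M(120) + W/t(-50) = -22607/(-11) - 4067*(-1/(50*(1 - 50)))/1464 = -22607*(-1/11) - 4067/(1464*((-50*(-49)))) = 22607/11 - 4067/1464/2450 = 22607/11 - 4067/1464*1/2450 = 22607/11 - 83/73200 = 1654831487/805200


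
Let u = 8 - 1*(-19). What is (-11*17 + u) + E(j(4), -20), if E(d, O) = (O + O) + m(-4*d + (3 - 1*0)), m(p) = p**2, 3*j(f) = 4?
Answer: -1751/9 ≈ -194.56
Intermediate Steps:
j(f) = 4/3 (j(f) = (1/3)*4 = 4/3)
u = 27 (u = 8 + 19 = 27)
E(d, O) = (3 - 4*d)**2 + 2*O (E(d, O) = (O + O) + (-4*d + (3 - 1*0))**2 = 2*O + (-4*d + (3 + 0))**2 = 2*O + (-4*d + 3)**2 = 2*O + (3 - 4*d)**2 = (3 - 4*d)**2 + 2*O)
(-11*17 + u) + E(j(4), -20) = (-11*17 + 27) + ((-3 + 4*(4/3))**2 + 2*(-20)) = (-187 + 27) + ((-3 + 16/3)**2 - 40) = -160 + ((7/3)**2 - 40) = -160 + (49/9 - 40) = -160 - 311/9 = -1751/9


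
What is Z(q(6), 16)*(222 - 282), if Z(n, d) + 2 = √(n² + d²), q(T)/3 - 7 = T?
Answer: 120 - 60*√1777 ≈ -2409.3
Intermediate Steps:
q(T) = 21 + 3*T
Z(n, d) = -2 + √(d² + n²) (Z(n, d) = -2 + √(n² + d²) = -2 + √(d² + n²))
Z(q(6), 16)*(222 - 282) = (-2 + √(16² + (21 + 3*6)²))*(222 - 282) = (-2 + √(256 + (21 + 18)²))*(-60) = (-2 + √(256 + 39²))*(-60) = (-2 + √(256 + 1521))*(-60) = (-2 + √1777)*(-60) = 120 - 60*√1777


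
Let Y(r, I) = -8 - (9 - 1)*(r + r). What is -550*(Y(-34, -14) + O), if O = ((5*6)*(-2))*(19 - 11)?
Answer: -30800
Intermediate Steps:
O = -480 (O = (30*(-2))*8 = -60*8 = -480)
Y(r, I) = -8 - 16*r (Y(r, I) = -8 - 8*2*r = -8 - 16*r)
-550*(Y(-34, -14) + O) = -550*((-8 - 16*(-34)) - 480) = -550*((-8 + 544) - 480) = -550*(536 - 480) = -550*56 = -30800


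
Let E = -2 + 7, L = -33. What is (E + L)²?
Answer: 784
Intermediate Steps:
E = 5
(E + L)² = (5 - 33)² = (-28)² = 784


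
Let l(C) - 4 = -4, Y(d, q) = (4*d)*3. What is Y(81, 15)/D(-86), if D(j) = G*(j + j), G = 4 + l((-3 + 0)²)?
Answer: -243/172 ≈ -1.4128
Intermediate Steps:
Y(d, q) = 12*d
l(C) = 0 (l(C) = 4 - 4 = 0)
G = 4 (G = 4 + 0 = 4)
D(j) = 8*j (D(j) = 4*(j + j) = 4*(2*j) = 8*j)
Y(81, 15)/D(-86) = (12*81)/((8*(-86))) = 972/(-688) = 972*(-1/688) = -243/172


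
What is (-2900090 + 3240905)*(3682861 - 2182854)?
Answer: 511224885705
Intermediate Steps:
(-2900090 + 3240905)*(3682861 - 2182854) = 340815*1500007 = 511224885705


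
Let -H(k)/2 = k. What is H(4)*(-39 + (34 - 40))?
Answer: 360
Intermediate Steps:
H(k) = -2*k
H(4)*(-39 + (34 - 40)) = (-2*4)*(-39 + (34 - 40)) = -8*(-39 - 6) = -8*(-45) = 360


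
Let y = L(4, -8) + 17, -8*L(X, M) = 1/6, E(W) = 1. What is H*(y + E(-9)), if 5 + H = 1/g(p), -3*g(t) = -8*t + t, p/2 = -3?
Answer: -61273/672 ≈ -91.180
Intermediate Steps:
p = -6 (p = 2*(-3) = -6)
g(t) = 7*t/3 (g(t) = -(-8*t + t)/3 = -(-7)*t/3 = 7*t/3)
L(X, M) = -1/48 (L(X, M) = -⅛/6 = -⅛*⅙ = -1/48)
y = 815/48 (y = -1/48 + 17 = 815/48 ≈ 16.979)
H = -71/14 (H = -5 + 1/((7/3)*(-6)) = -5 + 1/(-14) = -5 - 1/14 = -71/14 ≈ -5.0714)
H*(y + E(-9)) = -71*(815/48 + 1)/14 = -71/14*863/48 = -61273/672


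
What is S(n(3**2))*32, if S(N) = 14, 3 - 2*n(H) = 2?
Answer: 448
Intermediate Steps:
n(H) = 1/2 (n(H) = 3/2 - 1/2*2 = 3/2 - 1 = 1/2)
S(n(3**2))*32 = 14*32 = 448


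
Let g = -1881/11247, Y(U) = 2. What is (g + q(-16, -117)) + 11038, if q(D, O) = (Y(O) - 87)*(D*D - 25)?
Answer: -32230780/3749 ≈ -8597.2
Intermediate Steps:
g = -627/3749 (g = -1881*1/11247 = -627/3749 ≈ -0.16724)
q(D, O) = 2125 - 85*D**2 (q(D, O) = (2 - 87)*(D*D - 25) = -85*(D**2 - 25) = -85*(-25 + D**2) = 2125 - 85*D**2)
(g + q(-16, -117)) + 11038 = (-627/3749 + (2125 - 85*(-16)**2)) + 11038 = (-627/3749 + (2125 - 85*256)) + 11038 = (-627/3749 + (2125 - 21760)) + 11038 = (-627/3749 - 19635) + 11038 = -73612242/3749 + 11038 = -32230780/3749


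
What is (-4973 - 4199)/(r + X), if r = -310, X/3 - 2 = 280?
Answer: -2293/134 ≈ -17.112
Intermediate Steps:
X = 846 (X = 6 + 3*280 = 6 + 840 = 846)
(-4973 - 4199)/(r + X) = (-4973 - 4199)/(-310 + 846) = -9172/536 = -9172*1/536 = -2293/134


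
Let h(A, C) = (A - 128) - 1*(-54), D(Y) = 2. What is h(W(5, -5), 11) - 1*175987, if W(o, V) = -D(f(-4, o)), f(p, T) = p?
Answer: -176063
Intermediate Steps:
W(o, V) = -2 (W(o, V) = -1*2 = -2)
h(A, C) = -74 + A (h(A, C) = (-128 + A) + 54 = -74 + A)
h(W(5, -5), 11) - 1*175987 = (-74 - 2) - 1*175987 = -76 - 175987 = -176063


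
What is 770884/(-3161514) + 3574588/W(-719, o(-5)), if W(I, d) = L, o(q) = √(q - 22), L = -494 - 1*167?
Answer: -5650809780278/1044880377 ≈ -5408.1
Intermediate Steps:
L = -661 (L = -494 - 167 = -661)
o(q) = √(-22 + q)
W(I, d) = -661
770884/(-3161514) + 3574588/W(-719, o(-5)) = 770884/(-3161514) + 3574588/(-661) = 770884*(-1/3161514) + 3574588*(-1/661) = -385442/1580757 - 3574588/661 = -5650809780278/1044880377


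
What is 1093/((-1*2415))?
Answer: -1093/2415 ≈ -0.45259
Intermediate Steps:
1093/((-1*2415)) = 1093/(-2415) = 1093*(-1/2415) = -1093/2415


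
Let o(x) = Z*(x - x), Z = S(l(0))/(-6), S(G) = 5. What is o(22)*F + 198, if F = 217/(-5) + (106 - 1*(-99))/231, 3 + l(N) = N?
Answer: 198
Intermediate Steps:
l(N) = -3 + N
F = -49102/1155 (F = 217*(-⅕) + (106 + 99)*(1/231) = -217/5 + 205*(1/231) = -217/5 + 205/231 = -49102/1155 ≈ -42.513)
Z = -⅚ (Z = 5/(-6) = 5*(-⅙) = -⅚ ≈ -0.83333)
o(x) = 0 (o(x) = -5*(x - x)/6 = -⅚*0 = 0)
o(22)*F + 198 = 0*(-49102/1155) + 198 = 0 + 198 = 198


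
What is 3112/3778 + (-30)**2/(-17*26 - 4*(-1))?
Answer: -169762/137897 ≈ -1.2311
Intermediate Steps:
3112/3778 + (-30)**2/(-17*26 - 4*(-1)) = 3112*(1/3778) + 900/(-442 + 4) = 1556/1889 + 900/(-438) = 1556/1889 + 900*(-1/438) = 1556/1889 - 150/73 = -169762/137897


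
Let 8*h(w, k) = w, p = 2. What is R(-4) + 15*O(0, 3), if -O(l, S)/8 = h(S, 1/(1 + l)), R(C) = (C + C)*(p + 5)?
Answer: -101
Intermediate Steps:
R(C) = 14*C (R(C) = (C + C)*(2 + 5) = (2*C)*7 = 14*C)
h(w, k) = w/8
O(l, S) = -S
R(-4) + 15*O(0, 3) = 14*(-4) + 15*(-1*3) = -56 + 15*(-3) = -56 - 45 = -101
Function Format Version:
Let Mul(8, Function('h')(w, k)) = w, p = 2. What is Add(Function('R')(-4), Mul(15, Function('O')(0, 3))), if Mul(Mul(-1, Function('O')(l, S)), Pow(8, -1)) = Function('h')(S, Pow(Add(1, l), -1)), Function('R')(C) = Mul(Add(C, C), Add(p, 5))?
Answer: -101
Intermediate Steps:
Function('R')(C) = Mul(14, C) (Function('R')(C) = Mul(Add(C, C), Add(2, 5)) = Mul(Mul(2, C), 7) = Mul(14, C))
Function('h')(w, k) = Mul(Rational(1, 8), w)
Function('O')(l, S) = Mul(-1, S) (Function('O')(l, S) = Mul(-8, Mul(Rational(1, 8), S)) = Mul(-1, S))
Add(Function('R')(-4), Mul(15, Function('O')(0, 3))) = Add(Mul(14, -4), Mul(15, Mul(-1, 3))) = Add(-56, Mul(15, -3)) = Add(-56, -45) = -101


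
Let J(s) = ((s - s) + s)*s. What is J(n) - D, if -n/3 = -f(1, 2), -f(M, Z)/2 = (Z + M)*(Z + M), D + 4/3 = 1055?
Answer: 5587/3 ≈ 1862.3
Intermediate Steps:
D = 3161/3 (D = -4/3 + 1055 = 3161/3 ≈ 1053.7)
f(M, Z) = -2*(M + Z)² (f(M, Z) = -2*(Z + M)*(Z + M) = -2*(M + Z)*(M + Z) = -2*(M + Z)²)
n = -54 (n = -(-3)*(-2*(1 + 2)²) = -(-3)*(-2*3²) = -(-3)*(-2*9) = -(-3)*(-18) = -3*18 = -54)
J(s) = s² (J(s) = (0 + s)*s = s*s = s²)
J(n) - D = (-54)² - 1*3161/3 = 2916 - 3161/3 = 5587/3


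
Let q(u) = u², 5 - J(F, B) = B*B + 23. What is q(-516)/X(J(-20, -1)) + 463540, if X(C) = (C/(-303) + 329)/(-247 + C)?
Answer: 12379009076/49853 ≈ 2.4831e+5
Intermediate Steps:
J(F, B) = -18 - B² (J(F, B) = 5 - (B*B + 23) = 5 - (B² + 23) = 5 - (23 + B²) = 5 + (-23 - B²) = -18 - B²)
X(C) = (329 - C/303)/(-247 + C) (X(C) = (C*(-1/303) + 329)/(-247 + C) = (-C/303 + 329)/(-247 + C) = (329 - C/303)/(-247 + C))
q(-516)/X(J(-20, -1)) + 463540 = (-516)²/(((99687 - (-18 - 1*(-1)²))/(303*(-247 + (-18 - 1*(-1)²))))) + 463540 = 266256/(((99687 - (-18 - 1*1))/(303*(-247 + (-18 - 1*1))))) + 463540 = 266256/(((99687 - (-18 - 1))/(303*(-247 + (-18 - 1))))) + 463540 = 266256/(((99687 - 1*(-19))/(303*(-247 - 19)))) + 463540 = 266256/(((1/303)*(99687 + 19)/(-266))) + 463540 = 266256/(((1/303)*(-1/266)*99706)) + 463540 = 266256/(-49853/40299) + 463540 = 266256*(-40299/49853) + 463540 = -10729850544/49853 + 463540 = 12379009076/49853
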